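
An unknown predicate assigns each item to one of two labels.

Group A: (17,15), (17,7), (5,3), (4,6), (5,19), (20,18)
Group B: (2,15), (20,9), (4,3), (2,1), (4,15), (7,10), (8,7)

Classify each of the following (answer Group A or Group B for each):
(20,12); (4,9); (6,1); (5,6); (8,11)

Group A, Group B, Group B, Group B, Group B

Comparing the two groups points to one rule — sum is even.
Group A: (20,12), since 20+12 = 32.
Group B: (4,9), since 4+9 = 13.
Group B: (6,1), since 6+1 = 7.
Group B: (5,6), since 5+6 = 11.
Group B: (8,11), since 8+11 = 19.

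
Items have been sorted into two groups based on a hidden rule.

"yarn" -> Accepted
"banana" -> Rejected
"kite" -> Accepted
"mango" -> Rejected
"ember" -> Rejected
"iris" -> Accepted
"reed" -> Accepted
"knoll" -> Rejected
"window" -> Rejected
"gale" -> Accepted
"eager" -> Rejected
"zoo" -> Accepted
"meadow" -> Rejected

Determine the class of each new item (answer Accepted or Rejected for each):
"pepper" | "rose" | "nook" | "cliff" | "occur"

Rejected, Accepted, Accepted, Rejected, Rejected

The simplest hypothesis consistent with all the labels is: length ≤ 4.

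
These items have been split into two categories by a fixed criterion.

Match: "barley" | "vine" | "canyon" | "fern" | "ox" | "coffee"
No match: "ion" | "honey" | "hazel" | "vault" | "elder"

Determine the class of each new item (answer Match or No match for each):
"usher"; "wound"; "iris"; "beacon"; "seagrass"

No match, No match, Match, Match, Match

The classifier is using: even length.
No match: "usher", since length 5. No match: "wound", since length 5. Match: "iris", since length 4. Match: "beacon", since length 6. Match: "seagrass", since length 8.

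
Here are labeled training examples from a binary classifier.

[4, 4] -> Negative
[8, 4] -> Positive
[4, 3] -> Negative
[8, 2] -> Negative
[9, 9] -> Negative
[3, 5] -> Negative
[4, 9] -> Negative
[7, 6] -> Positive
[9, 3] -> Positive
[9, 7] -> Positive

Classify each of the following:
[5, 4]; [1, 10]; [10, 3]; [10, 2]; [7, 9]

Negative, Negative, Positive, Positive, Negative

The classifier is using: first > second AND sum ≥ 12.
[5, 4]: 5 > 4, 5+4 = 9 — does not satisfy this, so Negative.
[1, 10]: 1 < 10, 1+10 = 11 — does not satisfy this, so Negative.
[10, 3]: 10 > 3, 10+3 = 13 — has this property, so Positive.
[10, 2]: 10 > 2, 10+2 = 12 — has this property, so Positive.
[7, 9]: 7 < 9, 7+9 = 16 — does not satisfy this, so Negative.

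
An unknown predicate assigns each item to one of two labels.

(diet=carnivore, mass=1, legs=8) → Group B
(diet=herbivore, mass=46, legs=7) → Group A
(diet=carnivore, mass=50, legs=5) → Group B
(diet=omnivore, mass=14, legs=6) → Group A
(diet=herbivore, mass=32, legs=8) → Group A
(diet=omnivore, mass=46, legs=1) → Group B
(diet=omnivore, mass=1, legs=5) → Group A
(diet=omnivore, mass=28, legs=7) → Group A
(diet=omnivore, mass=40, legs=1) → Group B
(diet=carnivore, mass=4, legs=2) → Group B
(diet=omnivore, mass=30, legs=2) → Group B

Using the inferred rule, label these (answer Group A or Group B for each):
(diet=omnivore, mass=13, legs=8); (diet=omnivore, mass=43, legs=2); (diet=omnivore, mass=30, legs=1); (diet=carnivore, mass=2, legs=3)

Group A, Group B, Group B, Group B

Every 'Group A' example satisfies: diet is not carnivore AND legs ≥ 5. None of the 'Group B' examples do.
(diet=omnivore, mass=13, legs=8) → diet is omnivore, legs = 8 → Group A. (diet=omnivore, mass=43, legs=2) → diet is omnivore, legs = 2 → Group B. (diet=omnivore, mass=30, legs=1) → diet is omnivore, legs = 1 → Group B. (diet=carnivore, mass=2, legs=3) → diet is carnivore, legs = 3 → Group B.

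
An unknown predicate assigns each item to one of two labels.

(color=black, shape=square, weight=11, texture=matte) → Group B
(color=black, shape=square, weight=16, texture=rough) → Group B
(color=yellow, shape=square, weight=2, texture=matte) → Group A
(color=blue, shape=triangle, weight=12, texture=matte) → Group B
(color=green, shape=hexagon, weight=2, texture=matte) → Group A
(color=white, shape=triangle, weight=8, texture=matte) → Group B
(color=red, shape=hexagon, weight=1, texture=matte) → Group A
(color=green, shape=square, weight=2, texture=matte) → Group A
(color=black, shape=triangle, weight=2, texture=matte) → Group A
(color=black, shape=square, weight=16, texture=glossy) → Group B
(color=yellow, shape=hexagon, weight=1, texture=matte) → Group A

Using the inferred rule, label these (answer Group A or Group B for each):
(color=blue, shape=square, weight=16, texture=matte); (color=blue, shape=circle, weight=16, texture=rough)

Group B, Group B

The rule appears to be: weight ≤ 2.
(color=blue, shape=square, weight=16, texture=matte): Group B (weight = 16). (color=blue, shape=circle, weight=16, texture=rough): Group B (weight = 16).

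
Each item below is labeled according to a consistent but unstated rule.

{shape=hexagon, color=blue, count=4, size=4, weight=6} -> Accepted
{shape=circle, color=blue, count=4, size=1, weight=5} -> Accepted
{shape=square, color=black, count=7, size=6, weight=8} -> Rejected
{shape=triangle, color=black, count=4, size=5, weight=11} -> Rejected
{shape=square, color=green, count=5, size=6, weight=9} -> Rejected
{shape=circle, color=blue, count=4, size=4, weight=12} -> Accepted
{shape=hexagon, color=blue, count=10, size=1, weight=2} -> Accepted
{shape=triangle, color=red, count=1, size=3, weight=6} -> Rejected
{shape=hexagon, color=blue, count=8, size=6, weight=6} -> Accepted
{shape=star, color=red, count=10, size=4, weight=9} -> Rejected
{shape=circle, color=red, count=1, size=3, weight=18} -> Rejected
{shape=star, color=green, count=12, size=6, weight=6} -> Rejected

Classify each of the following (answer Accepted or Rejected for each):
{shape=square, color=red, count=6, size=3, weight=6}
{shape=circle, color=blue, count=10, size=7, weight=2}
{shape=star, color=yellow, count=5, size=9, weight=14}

The rule appears to be: color is blue.
{shape=square, color=red, count=6, size=3, weight=6} — color is red, hence Rejected.
{shape=circle, color=blue, count=10, size=7, weight=2} — color is blue, hence Accepted.
{shape=star, color=yellow, count=5, size=9, weight=14} — color is yellow, hence Rejected.

Rejected, Accepted, Rejected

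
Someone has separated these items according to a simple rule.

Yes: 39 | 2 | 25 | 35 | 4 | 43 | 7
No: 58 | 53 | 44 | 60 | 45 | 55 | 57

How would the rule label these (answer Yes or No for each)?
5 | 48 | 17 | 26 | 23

Yes, No, Yes, Yes, Yes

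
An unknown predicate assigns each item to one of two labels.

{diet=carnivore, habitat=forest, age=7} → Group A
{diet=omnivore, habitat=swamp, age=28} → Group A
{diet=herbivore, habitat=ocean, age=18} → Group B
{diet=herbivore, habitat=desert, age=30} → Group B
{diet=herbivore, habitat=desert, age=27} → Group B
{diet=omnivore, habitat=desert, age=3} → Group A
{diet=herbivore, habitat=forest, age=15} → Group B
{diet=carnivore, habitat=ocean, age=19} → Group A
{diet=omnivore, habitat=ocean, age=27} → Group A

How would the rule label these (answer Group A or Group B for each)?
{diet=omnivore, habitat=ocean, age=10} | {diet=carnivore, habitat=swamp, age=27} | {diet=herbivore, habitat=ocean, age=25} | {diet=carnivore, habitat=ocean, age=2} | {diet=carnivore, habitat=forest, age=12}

Group A, Group A, Group B, Group A, Group A

'Group A' ⟺ diet is not herbivore.
{diet=omnivore, habitat=ocean, age=10} → diet is omnivore → Group A.
{diet=carnivore, habitat=swamp, age=27} → diet is carnivore → Group A.
{diet=herbivore, habitat=ocean, age=25} → diet is herbivore → Group B.
{diet=carnivore, habitat=ocean, age=2} → diet is carnivore → Group A.
{diet=carnivore, habitat=forest, age=12} → diet is carnivore → Group A.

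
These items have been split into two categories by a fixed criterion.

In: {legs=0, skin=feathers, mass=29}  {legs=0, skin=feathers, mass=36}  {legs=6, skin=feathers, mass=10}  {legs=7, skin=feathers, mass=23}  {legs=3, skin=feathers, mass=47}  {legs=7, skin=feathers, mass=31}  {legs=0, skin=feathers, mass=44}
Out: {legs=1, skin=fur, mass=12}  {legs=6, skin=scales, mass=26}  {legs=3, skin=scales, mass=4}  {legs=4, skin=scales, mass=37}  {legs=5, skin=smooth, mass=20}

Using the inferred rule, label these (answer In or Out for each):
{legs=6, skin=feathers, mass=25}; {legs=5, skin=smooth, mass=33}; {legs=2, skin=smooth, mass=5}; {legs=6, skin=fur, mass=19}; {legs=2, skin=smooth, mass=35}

In, Out, Out, Out, Out

The pattern is that an item is 'In' exactly when: skin is feathers.
{legs=6, skin=feathers, mass=25}: skin is feathers, checks out → In.
{legs=5, skin=smooth, mass=33}: skin is smooth, fails the rule → Out.
{legs=2, skin=smooth, mass=5}: skin is smooth, fails the rule → Out.
{legs=6, skin=fur, mass=19}: skin is fur, fails the rule → Out.
{legs=2, skin=smooth, mass=35}: skin is smooth, fails the rule → Out.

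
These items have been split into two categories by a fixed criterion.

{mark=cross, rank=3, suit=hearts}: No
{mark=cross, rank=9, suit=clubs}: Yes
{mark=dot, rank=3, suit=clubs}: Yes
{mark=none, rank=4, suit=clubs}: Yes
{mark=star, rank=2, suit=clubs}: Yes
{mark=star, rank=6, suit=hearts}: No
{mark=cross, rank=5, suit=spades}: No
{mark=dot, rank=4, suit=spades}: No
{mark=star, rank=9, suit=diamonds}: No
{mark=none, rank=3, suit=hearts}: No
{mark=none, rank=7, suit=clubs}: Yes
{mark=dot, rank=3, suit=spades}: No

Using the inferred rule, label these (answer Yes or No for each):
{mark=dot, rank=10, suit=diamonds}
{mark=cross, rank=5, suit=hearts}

Checking candidate rules against both groups, what survives is: suit is clubs.
{mark=dot, rank=10, suit=diamonds}: suit is diamonds — fails the rule, so No.
{mark=cross, rank=5, suit=hearts}: suit is hearts — fails the rule, so No.

No, No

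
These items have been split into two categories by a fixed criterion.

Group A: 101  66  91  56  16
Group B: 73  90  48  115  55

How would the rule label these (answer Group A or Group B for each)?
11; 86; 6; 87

The rule appears to be: ≡ 1 (mod 5).

Group A, Group A, Group A, Group B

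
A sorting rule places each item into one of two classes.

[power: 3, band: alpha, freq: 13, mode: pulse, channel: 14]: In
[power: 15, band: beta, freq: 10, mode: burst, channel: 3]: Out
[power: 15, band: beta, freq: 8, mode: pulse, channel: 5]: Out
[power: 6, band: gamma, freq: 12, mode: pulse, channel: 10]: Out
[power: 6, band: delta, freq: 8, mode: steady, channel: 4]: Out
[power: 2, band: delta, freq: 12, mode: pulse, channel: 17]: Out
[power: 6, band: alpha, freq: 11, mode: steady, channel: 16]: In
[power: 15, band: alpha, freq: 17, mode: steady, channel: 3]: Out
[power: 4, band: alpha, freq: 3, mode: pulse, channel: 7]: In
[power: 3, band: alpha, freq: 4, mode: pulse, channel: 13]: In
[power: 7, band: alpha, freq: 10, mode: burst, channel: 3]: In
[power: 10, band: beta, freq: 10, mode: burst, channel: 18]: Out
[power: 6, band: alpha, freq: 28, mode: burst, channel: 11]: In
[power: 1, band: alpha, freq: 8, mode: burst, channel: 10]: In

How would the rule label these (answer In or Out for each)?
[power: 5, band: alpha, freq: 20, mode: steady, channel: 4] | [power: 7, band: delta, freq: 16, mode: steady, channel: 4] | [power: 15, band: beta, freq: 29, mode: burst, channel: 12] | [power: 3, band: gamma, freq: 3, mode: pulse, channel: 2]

In, Out, Out, Out

A rule that fits every label: band is alpha AND power ≤ 7 — true of each 'In' example, false of each 'Out' one.
[power: 5, band: alpha, freq: 20, mode: steady, channel: 4]: band is alpha, power = 5, satisfies this → In. [power: 7, band: delta, freq: 16, mode: steady, channel: 4]: band is delta, power = 7, does not fit → Out. [power: 15, band: beta, freq: 29, mode: burst, channel: 12]: band is beta, power = 15, does not fit → Out. [power: 3, band: gamma, freq: 3, mode: pulse, channel: 2]: band is gamma, power = 3, does not fit → Out.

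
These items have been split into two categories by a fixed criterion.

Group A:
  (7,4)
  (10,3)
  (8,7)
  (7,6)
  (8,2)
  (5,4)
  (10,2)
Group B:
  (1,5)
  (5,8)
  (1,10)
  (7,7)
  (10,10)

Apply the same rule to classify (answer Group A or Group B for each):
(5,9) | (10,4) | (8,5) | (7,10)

Group B, Group A, Group A, Group B

Every 'Group A' example satisfies: first > second. None of the 'Group B' examples do.
Group B: (5,9), since 5 < 9.
Group A: (10,4), since 10 > 4.
Group A: (8,5), since 8 > 5.
Group B: (7,10), since 7 < 10.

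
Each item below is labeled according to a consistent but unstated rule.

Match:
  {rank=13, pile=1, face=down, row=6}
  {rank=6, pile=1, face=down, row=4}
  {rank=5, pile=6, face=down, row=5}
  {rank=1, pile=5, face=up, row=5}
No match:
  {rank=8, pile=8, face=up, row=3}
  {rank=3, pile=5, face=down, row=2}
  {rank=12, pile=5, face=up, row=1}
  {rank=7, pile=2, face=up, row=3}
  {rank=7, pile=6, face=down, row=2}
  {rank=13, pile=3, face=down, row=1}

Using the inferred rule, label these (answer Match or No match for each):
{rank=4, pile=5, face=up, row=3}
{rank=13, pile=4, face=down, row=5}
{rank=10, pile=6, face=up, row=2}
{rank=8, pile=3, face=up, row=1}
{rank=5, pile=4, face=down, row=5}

The common property of the 'Match' items is: row ≥ 4. No 'No match' item has it.
{rank=4, pile=5, face=up, row=3} → row = 3 → No match.
{rank=13, pile=4, face=down, row=5} → row = 5 → Match.
{rank=10, pile=6, face=up, row=2} → row = 2 → No match.
{rank=8, pile=3, face=up, row=1} → row = 1 → No match.
{rank=5, pile=4, face=down, row=5} → row = 5 → Match.

No match, Match, No match, No match, Match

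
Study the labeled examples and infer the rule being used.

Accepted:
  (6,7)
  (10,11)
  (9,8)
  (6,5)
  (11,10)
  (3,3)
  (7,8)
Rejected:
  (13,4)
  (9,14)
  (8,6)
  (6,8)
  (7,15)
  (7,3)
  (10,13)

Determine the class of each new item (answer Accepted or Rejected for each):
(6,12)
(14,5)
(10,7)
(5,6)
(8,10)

Rejected, Rejected, Rejected, Accepted, Rejected

One predicate separates the groups cleanly: |first − second| ≤ 1.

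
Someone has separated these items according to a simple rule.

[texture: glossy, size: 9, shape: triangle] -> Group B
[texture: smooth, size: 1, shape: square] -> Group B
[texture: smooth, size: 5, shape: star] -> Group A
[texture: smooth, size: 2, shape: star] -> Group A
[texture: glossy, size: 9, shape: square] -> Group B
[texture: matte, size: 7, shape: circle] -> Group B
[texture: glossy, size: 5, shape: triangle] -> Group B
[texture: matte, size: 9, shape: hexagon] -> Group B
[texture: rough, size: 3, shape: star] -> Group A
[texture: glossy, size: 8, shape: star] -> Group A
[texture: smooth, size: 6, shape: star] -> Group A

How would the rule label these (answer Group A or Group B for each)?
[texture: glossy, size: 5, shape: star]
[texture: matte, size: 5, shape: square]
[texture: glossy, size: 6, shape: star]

The simplest hypothesis consistent with all the labels is: shape is star.
[texture: glossy, size: 5, shape: star] — shape is star, hence Group A. [texture: matte, size: 5, shape: square] — shape is square, hence Group B. [texture: glossy, size: 6, shape: star] — shape is star, hence Group A.

Group A, Group B, Group A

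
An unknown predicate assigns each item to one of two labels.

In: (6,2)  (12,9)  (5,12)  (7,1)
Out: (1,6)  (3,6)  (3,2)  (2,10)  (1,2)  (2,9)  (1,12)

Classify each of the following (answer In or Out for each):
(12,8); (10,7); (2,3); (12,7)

In, In, Out, In

The distinguishing property — first ≥ 5 — holds for all the 'In' cases and none of the 'Out' cases.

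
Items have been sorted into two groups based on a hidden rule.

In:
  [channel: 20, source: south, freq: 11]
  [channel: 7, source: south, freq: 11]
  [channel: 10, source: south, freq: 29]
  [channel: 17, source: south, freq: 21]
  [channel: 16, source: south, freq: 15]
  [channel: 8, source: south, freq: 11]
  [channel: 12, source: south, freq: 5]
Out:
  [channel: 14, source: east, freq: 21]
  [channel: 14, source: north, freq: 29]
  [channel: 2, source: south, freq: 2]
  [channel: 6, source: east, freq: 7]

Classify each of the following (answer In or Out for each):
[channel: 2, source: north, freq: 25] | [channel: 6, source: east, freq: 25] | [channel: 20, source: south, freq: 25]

Out, Out, In

The classifier is using: source is south AND freq ≥ 5.
[channel: 2, source: north, freq: 25]: source is north, freq = 25 — lacks this property, so Out. [channel: 6, source: east, freq: 25]: source is east, freq = 25 — lacks this property, so Out. [channel: 20, source: south, freq: 25]: source is south, freq = 25 — passes, so In.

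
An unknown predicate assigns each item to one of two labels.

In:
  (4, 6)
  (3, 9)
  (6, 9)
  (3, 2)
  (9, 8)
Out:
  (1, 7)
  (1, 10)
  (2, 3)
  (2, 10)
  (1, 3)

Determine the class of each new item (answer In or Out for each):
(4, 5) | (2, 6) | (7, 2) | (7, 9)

In, Out, In, In

The classifier is using: first ≥ 3.
(4, 5): first 4, has this property → In. (2, 6): first 2, does not fit → Out. (7, 2): first 7, has this property → In. (7, 9): first 7, has this property → In.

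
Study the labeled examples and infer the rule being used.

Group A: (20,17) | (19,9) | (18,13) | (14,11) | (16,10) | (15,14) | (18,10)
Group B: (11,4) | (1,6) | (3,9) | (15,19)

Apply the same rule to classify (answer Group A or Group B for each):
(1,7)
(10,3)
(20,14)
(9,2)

Group B, Group B, Group A, Group B

Rule: first > second AND sum ≥ 25. This holds for each 'Group A' example and fails for each 'Group B' one.
(1,7): 1 < 7, 1+7 = 8 — does not satisfy this, so Group B.
(10,3): 10 > 3, 10+3 = 13 — does not satisfy this, so Group B.
(20,14): 20 > 14, 20+14 = 34 — fits, so Group A.
(9,2): 9 > 2, 9+2 = 11 — does not satisfy this, so Group B.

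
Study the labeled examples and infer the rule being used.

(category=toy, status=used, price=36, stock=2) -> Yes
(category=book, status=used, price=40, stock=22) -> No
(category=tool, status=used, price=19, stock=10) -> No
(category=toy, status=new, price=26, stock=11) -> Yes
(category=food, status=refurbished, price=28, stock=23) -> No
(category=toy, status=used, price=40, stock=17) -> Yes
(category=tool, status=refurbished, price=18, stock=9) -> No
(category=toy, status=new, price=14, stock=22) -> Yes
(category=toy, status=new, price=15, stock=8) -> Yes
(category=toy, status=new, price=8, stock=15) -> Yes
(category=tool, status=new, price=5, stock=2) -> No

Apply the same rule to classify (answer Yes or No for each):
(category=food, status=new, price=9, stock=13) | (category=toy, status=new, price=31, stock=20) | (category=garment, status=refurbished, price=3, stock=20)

No, Yes, No

One predicate separates the groups cleanly: category is toy.
(category=food, status=new, price=9, stock=13): No (category is food).
(category=toy, status=new, price=31, stock=20): Yes (category is toy).
(category=garment, status=refurbished, price=3, stock=20): No (category is garment).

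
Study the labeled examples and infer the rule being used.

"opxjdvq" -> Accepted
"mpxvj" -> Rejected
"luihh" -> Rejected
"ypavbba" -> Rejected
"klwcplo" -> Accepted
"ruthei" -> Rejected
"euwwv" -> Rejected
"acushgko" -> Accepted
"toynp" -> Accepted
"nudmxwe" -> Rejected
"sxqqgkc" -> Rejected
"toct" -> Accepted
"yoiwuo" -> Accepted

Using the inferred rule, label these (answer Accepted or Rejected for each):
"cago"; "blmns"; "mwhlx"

Accepted, Rejected, Rejected

The pattern is that an item is 'Accepted' exactly when: contains 'o'.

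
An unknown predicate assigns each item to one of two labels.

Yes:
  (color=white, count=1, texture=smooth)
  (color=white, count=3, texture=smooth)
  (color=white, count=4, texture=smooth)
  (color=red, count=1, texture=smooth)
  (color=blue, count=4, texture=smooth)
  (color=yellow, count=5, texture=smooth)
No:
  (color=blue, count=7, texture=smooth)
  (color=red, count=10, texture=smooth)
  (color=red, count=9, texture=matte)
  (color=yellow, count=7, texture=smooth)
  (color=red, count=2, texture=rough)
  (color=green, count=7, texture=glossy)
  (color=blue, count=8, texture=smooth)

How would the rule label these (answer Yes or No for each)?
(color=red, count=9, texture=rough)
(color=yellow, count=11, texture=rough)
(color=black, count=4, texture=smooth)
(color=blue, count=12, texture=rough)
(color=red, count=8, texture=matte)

No, No, Yes, No, No

The distinguishing property — texture is smooth AND count ≤ 5 — holds for all the 'Yes' cases and none of the 'No' cases.
(color=red, count=9, texture=rough): texture is rough, count = 9 — fails this test, so No. (color=yellow, count=11, texture=rough): texture is rough, count = 11 — fails this test, so No. (color=black, count=4, texture=smooth): texture is smooth, count = 4 — meets the rule, so Yes. (color=blue, count=12, texture=rough): texture is rough, count = 12 — fails this test, so No. (color=red, count=8, texture=matte): texture is matte, count = 8 — fails this test, so No.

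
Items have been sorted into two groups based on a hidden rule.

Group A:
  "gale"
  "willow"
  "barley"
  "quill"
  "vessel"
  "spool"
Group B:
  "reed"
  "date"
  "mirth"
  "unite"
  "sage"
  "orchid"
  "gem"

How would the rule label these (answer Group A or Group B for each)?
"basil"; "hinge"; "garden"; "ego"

The distinguishing property — contains 'l' — holds for all the 'Group A' cases and none of the 'Group B' cases.

Group A, Group B, Group B, Group B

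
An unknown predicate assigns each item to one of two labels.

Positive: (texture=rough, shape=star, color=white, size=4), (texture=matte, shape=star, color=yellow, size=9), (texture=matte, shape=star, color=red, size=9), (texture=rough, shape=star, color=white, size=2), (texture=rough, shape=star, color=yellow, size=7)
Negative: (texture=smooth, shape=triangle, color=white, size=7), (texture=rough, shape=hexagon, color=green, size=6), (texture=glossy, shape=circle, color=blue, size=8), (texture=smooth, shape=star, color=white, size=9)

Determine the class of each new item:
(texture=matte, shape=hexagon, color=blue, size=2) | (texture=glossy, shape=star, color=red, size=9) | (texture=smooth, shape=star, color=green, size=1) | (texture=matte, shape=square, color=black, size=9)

Negative, Positive, Negative, Negative

All 'Positive' examples share one property — texture is not smooth AND shape is star — and every 'Negative' example lacks it.
(texture=matte, shape=hexagon, color=blue, size=2) → texture is matte, shape is hexagon → Negative.
(texture=glossy, shape=star, color=red, size=9) → texture is glossy, shape is star → Positive.
(texture=smooth, shape=star, color=green, size=1) → texture is smooth, shape is star → Negative.
(texture=matte, shape=square, color=black, size=9) → texture is matte, shape is square → Negative.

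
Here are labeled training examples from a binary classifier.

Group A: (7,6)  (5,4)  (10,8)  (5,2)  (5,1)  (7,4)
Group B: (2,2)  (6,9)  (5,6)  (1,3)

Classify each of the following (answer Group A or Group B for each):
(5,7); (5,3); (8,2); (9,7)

Every 'Group A' example satisfies: first > second. None of the 'Group B' examples do.
Group B: (5,7), since 5 < 7. Group A: (5,3), since 5 > 3. Group A: (8,2), since 8 > 2. Group A: (9,7), since 9 > 7.

Group B, Group A, Group A, Group A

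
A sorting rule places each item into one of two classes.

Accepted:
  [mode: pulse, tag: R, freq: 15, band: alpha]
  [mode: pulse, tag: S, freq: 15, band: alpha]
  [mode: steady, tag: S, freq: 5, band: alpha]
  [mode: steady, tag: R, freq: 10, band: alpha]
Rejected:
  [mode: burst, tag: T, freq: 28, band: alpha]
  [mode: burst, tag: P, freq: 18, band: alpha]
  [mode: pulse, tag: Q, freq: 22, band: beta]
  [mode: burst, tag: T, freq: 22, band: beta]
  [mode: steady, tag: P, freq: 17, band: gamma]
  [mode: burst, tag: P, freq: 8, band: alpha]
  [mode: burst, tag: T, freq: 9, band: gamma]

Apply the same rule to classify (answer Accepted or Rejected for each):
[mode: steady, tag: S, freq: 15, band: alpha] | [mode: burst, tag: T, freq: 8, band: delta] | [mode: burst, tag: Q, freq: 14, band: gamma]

Rule: tag is R OR tag is S. This holds for each 'Accepted' example and fails for each 'Rejected' one.
[mode: steady, tag: S, freq: 15, band: alpha]: tag is S — fits, so Accepted.
[mode: burst, tag: T, freq: 8, band: delta]: tag is T — fails this test, so Rejected.
[mode: burst, tag: Q, freq: 14, band: gamma]: tag is Q — fails this test, so Rejected.

Accepted, Rejected, Rejected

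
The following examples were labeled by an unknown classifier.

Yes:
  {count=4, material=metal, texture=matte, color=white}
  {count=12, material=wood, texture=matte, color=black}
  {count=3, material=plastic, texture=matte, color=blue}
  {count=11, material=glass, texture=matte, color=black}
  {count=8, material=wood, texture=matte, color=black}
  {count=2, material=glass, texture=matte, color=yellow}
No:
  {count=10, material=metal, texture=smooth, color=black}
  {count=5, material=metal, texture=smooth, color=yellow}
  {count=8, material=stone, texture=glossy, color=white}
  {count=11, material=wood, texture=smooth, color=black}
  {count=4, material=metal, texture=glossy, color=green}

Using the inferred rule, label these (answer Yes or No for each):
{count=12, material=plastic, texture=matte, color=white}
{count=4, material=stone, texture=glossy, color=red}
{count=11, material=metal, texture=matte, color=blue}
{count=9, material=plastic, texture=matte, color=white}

Yes, No, Yes, Yes

A rule that fits every label: texture is matte — true of each 'Yes' example, false of each 'No' one.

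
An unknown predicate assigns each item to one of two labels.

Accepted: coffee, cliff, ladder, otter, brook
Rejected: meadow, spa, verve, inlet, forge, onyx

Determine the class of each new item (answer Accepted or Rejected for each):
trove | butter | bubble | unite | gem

Rejected, Accepted, Accepted, Rejected, Rejected

The common property of the 'Accepted' items is: has a double letter. No 'Rejected' item has it.
trove — no doubled letter, hence Rejected.
butter — 'tt' doubled, hence Accepted.
bubble — 'bb' doubled, hence Accepted.
unite — no doubled letter, hence Rejected.
gem — no doubled letter, hence Rejected.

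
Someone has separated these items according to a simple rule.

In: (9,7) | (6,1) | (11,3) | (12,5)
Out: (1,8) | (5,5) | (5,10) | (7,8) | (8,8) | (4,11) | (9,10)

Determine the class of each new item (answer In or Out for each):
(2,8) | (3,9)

Out, Out

Every 'In' example satisfies: first > second. None of the 'Out' examples do.
(2,8): 2 < 8 — fails this test, so Out. (3,9): 3 < 9 — fails this test, so Out.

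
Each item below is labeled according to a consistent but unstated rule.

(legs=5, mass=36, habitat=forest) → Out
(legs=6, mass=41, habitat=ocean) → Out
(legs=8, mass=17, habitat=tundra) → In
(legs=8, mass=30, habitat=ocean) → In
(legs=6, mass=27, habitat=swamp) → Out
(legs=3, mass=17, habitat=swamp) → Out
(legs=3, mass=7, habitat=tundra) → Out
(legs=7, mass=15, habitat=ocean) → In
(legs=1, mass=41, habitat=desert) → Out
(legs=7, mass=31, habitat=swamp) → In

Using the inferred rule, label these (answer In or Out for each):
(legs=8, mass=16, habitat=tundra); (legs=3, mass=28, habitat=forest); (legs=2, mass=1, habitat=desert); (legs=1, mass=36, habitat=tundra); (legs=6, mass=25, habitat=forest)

In, Out, Out, Out, Out

'In' ⟺ legs ≥ 7.
(legs=8, mass=16, habitat=tundra) — legs = 8, hence In. (legs=3, mass=28, habitat=forest) — legs = 3, hence Out. (legs=2, mass=1, habitat=desert) — legs = 2, hence Out. (legs=1, mass=36, habitat=tundra) — legs = 1, hence Out. (legs=6, mass=25, habitat=forest) — legs = 6, hence Out.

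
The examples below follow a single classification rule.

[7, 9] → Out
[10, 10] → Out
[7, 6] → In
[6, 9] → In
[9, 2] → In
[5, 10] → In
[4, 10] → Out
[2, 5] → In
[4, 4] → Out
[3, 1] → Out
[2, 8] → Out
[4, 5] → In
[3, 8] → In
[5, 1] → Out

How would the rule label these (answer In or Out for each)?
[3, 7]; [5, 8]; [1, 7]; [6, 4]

Out, In, Out, Out

Looking at the examples, the only property every 'In' case has and every 'Out' case lacks is: sum is odd.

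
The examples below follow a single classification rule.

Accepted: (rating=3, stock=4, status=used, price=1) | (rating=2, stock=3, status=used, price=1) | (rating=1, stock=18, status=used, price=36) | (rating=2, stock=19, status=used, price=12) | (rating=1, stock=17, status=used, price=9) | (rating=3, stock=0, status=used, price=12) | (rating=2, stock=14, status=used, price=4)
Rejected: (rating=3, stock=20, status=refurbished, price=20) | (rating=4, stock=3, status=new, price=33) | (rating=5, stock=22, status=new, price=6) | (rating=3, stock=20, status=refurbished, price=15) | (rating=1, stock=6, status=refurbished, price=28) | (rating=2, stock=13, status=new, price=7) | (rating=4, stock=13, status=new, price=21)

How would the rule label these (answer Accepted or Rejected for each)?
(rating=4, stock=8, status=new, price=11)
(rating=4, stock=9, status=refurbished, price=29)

Rejected, Rejected

The classifier is using: status is used.
(rating=4, stock=8, status=new, price=11): status is new, doesn't qualify → Rejected.
(rating=4, stock=9, status=refurbished, price=29): status is refurbished, doesn't qualify → Rejected.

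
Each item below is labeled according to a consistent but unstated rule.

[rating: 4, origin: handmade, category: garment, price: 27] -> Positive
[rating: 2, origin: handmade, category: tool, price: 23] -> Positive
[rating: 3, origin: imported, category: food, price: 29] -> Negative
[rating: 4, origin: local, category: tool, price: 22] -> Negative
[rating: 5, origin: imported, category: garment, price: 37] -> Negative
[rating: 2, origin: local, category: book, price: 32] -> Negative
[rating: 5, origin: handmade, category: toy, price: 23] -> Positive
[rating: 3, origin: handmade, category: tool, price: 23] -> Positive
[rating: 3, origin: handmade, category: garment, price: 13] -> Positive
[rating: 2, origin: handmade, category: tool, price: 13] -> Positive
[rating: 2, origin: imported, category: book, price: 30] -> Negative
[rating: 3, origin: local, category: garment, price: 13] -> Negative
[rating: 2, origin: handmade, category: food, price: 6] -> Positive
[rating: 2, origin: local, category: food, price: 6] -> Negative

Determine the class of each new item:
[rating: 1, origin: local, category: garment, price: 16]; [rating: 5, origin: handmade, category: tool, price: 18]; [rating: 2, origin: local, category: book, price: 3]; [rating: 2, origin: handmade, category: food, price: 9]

The distinguishing property — origin is handmade — holds for all the 'Positive' cases and none of the 'Negative' cases.

Negative, Positive, Negative, Positive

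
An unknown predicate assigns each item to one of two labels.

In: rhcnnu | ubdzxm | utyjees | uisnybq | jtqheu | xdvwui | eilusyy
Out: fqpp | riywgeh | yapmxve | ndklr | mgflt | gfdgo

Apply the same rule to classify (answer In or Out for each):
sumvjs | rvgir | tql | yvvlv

In, Out, Out, Out

One predicate separates the groups cleanly: contains 'u'.
sumvjs — has 'u', hence In. rvgir — no 'u', hence Out. tql — no 'u', hence Out. yvvlv — no 'u', hence Out.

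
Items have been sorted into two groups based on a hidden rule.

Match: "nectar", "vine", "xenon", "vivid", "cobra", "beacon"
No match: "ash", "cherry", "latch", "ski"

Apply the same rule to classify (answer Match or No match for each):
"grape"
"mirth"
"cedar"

Match, No match, Match

'Match' ⟺ has ≥ 2 vowels.
"grape" — 2 vowels, hence Match.
"mirth" — 1 vowel, hence No match.
"cedar" — 2 vowels, hence Match.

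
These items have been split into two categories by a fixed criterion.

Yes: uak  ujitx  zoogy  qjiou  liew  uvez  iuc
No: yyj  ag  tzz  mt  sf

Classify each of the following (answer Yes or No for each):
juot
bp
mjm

Yes, No, No

Every 'Yes' example satisfies: has ≥ 2 vowels. None of the 'No' examples do.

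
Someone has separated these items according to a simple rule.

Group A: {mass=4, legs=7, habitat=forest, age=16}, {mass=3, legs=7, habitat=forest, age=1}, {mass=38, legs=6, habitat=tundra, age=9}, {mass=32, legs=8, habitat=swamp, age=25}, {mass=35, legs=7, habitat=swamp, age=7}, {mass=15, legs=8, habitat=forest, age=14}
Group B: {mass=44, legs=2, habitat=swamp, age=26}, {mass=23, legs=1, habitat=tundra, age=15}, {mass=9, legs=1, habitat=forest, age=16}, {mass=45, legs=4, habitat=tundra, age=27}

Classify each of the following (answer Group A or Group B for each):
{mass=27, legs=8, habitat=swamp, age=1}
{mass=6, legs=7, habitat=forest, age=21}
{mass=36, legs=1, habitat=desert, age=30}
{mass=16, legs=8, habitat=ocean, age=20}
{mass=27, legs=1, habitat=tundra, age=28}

Group A, Group A, Group B, Group A, Group B

One predicate separates the groups cleanly: legs ≥ 6.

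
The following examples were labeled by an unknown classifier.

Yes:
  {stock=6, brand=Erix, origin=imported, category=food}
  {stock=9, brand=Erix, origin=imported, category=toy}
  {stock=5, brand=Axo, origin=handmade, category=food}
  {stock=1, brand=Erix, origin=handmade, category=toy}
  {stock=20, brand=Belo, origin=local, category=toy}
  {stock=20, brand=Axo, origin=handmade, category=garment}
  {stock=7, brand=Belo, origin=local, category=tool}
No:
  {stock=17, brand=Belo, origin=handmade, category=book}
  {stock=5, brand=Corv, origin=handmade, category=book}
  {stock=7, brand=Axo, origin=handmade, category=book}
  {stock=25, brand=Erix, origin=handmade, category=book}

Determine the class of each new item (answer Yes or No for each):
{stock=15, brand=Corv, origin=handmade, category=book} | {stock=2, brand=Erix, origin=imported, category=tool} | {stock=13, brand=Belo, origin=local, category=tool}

One predicate separates the groups cleanly: category is not book.
{stock=15, brand=Corv, origin=handmade, category=book}: category is book, lacks this property → No.
{stock=2, brand=Erix, origin=imported, category=tool}: category is tool, qualifies → Yes.
{stock=13, brand=Belo, origin=local, category=tool}: category is tool, qualifies → Yes.

No, Yes, Yes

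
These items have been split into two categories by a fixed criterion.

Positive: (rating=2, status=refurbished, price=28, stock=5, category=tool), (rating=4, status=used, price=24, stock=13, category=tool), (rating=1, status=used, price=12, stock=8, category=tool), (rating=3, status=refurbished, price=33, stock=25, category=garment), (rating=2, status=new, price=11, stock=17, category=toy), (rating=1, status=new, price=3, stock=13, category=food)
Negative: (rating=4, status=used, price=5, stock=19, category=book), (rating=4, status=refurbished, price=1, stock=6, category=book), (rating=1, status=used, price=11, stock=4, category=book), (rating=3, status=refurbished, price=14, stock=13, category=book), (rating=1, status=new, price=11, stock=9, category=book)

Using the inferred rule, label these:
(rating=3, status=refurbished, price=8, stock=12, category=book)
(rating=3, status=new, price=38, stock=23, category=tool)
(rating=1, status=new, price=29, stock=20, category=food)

Every 'Positive' example satisfies: category is not book. None of the 'Negative' examples do.
(rating=3, status=refurbished, price=8, stock=12, category=book): category is book — lacks this property, so Negative. (rating=3, status=new, price=38, stock=23, category=tool): category is tool — has this property, so Positive. (rating=1, status=new, price=29, stock=20, category=food): category is food — has this property, so Positive.

Negative, Positive, Positive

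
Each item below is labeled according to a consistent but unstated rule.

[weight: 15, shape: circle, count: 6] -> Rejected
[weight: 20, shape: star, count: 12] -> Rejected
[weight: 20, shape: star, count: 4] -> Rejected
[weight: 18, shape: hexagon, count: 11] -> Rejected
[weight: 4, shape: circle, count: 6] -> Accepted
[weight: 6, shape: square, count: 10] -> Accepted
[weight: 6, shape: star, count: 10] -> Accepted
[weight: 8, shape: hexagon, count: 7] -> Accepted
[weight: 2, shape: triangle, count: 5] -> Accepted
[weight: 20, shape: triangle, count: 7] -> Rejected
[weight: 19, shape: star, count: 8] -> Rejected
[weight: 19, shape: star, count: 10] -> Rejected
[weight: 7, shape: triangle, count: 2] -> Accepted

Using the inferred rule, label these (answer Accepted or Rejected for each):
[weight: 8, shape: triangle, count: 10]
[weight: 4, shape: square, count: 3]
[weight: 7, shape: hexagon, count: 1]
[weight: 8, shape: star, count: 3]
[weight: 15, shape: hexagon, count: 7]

A rule that fits every label: weight ≤ 8 — true of each 'Accepted' example, false of each 'Rejected' one.
[weight: 8, shape: triangle, count: 10]: weight = 8, qualifies → Accepted.
[weight: 4, shape: square, count: 3]: weight = 4, qualifies → Accepted.
[weight: 7, shape: hexagon, count: 1]: weight = 7, qualifies → Accepted.
[weight: 8, shape: star, count: 3]: weight = 8, qualifies → Accepted.
[weight: 15, shape: hexagon, count: 7]: weight = 15, doesn't match → Rejected.

Accepted, Accepted, Accepted, Accepted, Rejected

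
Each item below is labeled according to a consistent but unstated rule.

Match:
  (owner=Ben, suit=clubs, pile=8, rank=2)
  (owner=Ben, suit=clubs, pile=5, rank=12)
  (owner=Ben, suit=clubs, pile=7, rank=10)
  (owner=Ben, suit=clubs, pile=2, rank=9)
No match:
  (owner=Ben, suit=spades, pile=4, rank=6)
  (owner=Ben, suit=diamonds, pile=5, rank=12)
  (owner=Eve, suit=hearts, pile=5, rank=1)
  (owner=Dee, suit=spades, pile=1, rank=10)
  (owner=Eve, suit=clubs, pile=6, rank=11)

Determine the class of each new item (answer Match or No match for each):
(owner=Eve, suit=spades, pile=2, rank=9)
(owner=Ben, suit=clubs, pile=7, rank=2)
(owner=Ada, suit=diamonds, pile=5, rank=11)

No match, Match, No match

A rule that fits every label: owner is Ben AND suit is clubs — true of each 'Match' example, false of each 'No match' one.
(owner=Eve, suit=spades, pile=2, rank=9): owner is Eve, suit is spades — fails the rule, so No match.
(owner=Ben, suit=clubs, pile=7, rank=2): owner is Ben, suit is clubs — qualifies, so Match.
(owner=Ada, suit=diamonds, pile=5, rank=11): owner is Ada, suit is diamonds — fails the rule, so No match.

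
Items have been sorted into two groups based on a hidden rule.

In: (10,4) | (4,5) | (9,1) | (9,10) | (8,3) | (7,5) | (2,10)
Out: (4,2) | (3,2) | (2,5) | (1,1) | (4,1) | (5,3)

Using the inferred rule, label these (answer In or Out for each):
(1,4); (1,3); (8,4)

Every 'In' example satisfies: sum ≥ 9. None of the 'Out' examples do.
(1,4) — 1+4 = 5, hence Out. (1,3) — 1+3 = 4, hence Out. (8,4) — 8+4 = 12, hence In.

Out, Out, In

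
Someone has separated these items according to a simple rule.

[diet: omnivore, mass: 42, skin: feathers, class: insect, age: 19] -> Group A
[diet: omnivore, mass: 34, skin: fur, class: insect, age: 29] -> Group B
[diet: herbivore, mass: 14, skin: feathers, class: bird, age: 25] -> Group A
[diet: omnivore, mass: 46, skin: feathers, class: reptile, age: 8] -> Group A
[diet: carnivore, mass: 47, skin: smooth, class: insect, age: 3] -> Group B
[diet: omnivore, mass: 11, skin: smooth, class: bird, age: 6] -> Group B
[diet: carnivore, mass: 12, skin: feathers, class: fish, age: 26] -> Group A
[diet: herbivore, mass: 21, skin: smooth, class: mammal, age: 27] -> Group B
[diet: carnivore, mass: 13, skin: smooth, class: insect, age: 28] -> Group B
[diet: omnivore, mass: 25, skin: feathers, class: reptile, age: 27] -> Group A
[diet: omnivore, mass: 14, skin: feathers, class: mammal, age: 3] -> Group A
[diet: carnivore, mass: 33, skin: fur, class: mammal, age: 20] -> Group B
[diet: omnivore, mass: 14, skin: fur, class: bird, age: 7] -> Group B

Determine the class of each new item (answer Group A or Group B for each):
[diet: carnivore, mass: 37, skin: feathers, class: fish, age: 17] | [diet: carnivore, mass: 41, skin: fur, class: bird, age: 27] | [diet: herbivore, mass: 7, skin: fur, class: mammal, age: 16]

Group A, Group B, Group B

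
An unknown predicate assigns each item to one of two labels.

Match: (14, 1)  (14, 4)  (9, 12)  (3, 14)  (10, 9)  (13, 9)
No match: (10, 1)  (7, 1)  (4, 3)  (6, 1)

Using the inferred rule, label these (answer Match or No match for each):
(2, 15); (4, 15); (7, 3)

Match, Match, No match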